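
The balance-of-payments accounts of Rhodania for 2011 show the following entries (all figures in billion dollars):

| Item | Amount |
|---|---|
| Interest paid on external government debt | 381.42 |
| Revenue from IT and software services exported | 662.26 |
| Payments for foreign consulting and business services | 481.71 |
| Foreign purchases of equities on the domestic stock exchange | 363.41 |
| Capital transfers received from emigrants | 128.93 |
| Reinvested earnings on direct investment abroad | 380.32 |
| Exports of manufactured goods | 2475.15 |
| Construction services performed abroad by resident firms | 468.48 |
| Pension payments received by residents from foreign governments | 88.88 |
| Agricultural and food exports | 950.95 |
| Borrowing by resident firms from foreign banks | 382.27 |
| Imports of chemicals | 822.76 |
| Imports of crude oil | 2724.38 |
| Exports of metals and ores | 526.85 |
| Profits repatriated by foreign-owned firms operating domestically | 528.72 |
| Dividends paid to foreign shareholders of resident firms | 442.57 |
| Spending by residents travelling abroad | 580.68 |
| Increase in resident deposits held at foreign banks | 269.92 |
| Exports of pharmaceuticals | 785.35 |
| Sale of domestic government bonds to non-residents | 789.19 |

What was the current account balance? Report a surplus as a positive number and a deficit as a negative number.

376.00

Goods: -2724.38 + 2475.15 + 785.35 - 822.76 + 526.85 + 950.95 = 1191.16
Services: 662.26 - 481.71 + 468.48 - 580.68 = 68.35
Primary income: -381.42 + 380.32 - 442.57 - 528.72 = -972.39
Secondary income: 88.88
Current account = 1191.16 + 68.35 + (-972.39) + 88.88 = 376.00
(Excluded from the current account — financial account: foreign purchases of equities on the domestic stock exchange 363.41, borrowing by resident firms from foreign banks 382.27, increase in resident deposits held at foreign banks 269.92, sale of domestic government bonds to non-residents 789.19; capital account: capital transfers received from emigrants 128.93.)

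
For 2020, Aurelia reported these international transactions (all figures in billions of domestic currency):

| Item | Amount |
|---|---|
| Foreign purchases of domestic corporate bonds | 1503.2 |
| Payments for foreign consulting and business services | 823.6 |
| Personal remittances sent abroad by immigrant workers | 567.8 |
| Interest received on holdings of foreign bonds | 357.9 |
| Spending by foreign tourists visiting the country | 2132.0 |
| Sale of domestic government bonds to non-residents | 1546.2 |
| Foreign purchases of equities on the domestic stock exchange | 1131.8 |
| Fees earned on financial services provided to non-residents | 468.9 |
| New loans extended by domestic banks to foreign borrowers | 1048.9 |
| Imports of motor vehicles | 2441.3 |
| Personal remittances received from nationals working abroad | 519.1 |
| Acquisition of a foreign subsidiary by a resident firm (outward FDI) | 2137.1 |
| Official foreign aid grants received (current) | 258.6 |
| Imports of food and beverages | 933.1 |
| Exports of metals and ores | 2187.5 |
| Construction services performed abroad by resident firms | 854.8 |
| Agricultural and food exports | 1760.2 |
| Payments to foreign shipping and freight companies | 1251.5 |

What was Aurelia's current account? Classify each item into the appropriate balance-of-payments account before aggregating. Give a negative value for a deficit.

Goods: 2187.5 - 2441.3 + 1760.2 - 933.1 = 573.3
Services: 854.8 + 468.9 + 2132.0 - 1251.5 - 823.6 = 1380.6
Primary income: 357.9
Secondary income: 258.6 + 519.1 - 567.8 = 209.9
Current account = 573.3 + 1380.6 + 357.9 + 209.9 = 2521.7
(Excluded from the current account — financial account: foreign purchases of domestic corporate bonds 1503.2, sale of domestic government bonds to non-residents 1546.2, foreign purchases of equities on the domestic stock exchange 1131.8, new loans extended by domestic banks to foreign borrowers 1048.9, acquisition of a foreign subsidiary by a resident firm (outward FDI) 2137.1.)

2521.7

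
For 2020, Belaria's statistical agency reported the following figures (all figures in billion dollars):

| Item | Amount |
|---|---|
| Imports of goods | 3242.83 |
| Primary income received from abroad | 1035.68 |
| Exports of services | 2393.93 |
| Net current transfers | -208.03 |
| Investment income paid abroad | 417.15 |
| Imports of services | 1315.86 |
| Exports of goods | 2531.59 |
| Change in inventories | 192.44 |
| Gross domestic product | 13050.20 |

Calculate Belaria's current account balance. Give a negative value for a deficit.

777.33

Goods balance = 2531.59 - 3242.83 = -711.24
Services balance = 2393.93 - 1315.86 = 1078.07
Trade balance (goods + services) = -711.24 + 1078.07 = 366.83
Net primary income = 1035.68 - 417.15 = 618.53
Net secondary income = -208.03
Current account = 366.83 + 618.53 + (-208.03) = 777.33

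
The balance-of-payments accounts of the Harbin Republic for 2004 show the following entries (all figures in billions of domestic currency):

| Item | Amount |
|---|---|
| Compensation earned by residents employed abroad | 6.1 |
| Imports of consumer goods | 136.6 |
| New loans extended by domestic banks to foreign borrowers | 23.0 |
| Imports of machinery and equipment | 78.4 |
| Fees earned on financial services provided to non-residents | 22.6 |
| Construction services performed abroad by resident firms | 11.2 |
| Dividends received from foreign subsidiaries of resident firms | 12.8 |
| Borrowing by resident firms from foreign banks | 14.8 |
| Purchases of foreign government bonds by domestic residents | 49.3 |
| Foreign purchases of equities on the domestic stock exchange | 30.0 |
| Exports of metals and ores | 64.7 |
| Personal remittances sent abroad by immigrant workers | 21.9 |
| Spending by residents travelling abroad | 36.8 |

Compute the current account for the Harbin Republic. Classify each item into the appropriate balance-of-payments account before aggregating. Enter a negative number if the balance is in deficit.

-156.3

Goods: -78.4 + 64.7 - 136.6 = -150.3
Services: 11.2 - 36.8 + 22.6 = -3.0
Primary income: 12.8 + 6.1 = 18.9
Secondary income: -21.9
Current account = (-150.3) + (-3.0) + 18.9 + (-21.9) = -156.3
(Excluded from the current account — financial account: new loans extended by domestic banks to foreign borrowers 23.0, borrowing by resident firms from foreign banks 14.8, purchases of foreign government bonds by domestic residents 49.3, foreign purchases of equities on the domestic stock exchange 30.0.)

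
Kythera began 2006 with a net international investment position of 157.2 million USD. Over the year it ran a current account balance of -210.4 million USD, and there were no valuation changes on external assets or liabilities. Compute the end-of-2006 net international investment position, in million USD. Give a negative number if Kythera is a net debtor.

With no valuation effects, change in NIIP = current account = -210.4
End-of-year NIIP = 157.2 + (-210.4) = -53.2

-53.2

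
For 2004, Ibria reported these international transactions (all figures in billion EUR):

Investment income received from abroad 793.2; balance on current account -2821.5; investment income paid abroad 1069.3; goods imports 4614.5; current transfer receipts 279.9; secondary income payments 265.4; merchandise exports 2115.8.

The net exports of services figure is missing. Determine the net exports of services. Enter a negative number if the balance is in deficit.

-61.2

Current account = goods balance + services balance + net primary income + net secondary income
Sum of the known components = -2760.3
Net exports of services = CA - (known components) = -2821.5 - (-2760.3) = -61.2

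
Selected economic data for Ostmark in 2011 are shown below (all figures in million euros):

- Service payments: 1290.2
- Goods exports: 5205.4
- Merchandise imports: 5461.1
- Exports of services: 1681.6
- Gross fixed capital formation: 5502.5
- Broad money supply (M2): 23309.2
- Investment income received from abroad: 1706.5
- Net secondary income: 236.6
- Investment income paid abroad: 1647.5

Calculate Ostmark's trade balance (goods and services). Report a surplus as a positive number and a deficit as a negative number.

135.7

Goods balance = 5205.4 - 5461.1 = -255.7
Services balance = 1681.6 - 1290.2 = 391.4
Trade balance (goods + services) = -255.7 + 391.4 = 135.7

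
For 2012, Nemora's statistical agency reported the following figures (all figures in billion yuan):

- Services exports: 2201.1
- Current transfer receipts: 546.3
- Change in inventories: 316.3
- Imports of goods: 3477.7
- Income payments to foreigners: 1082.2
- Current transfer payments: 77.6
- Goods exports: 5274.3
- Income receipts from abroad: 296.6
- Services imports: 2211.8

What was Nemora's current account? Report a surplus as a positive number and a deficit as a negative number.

1469.0

Goods balance = 5274.3 - 3477.7 = 1796.6
Services balance = 2201.1 - 2211.8 = -10.7
Trade balance (goods + services) = 1796.6 + (-10.7) = 1785.9
Net primary income = 296.6 - 1082.2 = -785.6
Net secondary income = 546.3 - 77.6 = 468.7
Current account = 1785.9 + (-785.6) + 468.7 = 1469.0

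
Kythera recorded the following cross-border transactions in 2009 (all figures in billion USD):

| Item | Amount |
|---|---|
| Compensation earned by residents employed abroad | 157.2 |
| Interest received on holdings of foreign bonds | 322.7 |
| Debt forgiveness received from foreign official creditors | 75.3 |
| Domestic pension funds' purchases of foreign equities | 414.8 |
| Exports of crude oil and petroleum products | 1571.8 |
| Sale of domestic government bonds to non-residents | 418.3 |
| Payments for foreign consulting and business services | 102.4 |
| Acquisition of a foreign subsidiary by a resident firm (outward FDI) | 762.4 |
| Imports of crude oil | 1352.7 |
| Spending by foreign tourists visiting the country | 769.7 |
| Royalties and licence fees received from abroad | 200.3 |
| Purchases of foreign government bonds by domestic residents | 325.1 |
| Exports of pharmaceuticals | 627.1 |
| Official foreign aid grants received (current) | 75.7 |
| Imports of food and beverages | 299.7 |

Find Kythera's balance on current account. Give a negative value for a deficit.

Goods: -299.7 - 1352.7 + 627.1 + 1571.8 = 546.5
Services: 200.3 + 769.7 - 102.4 = 867.6
Primary income: 157.2 + 322.7 = 479.9
Secondary income: 75.7
Current account = 546.5 + 867.6 + 479.9 + 75.7 = 1969.7
(Excluded from the current account — capital account: debt forgiveness received from foreign official creditors 75.3; financial account: domestic pension funds' purchases of foreign equities 414.8, sale of domestic government bonds to non-residents 418.3, acquisition of a foreign subsidiary by a resident firm (outward FDI) 762.4, purchases of foreign government bonds by domestic residents 325.1.)

1969.7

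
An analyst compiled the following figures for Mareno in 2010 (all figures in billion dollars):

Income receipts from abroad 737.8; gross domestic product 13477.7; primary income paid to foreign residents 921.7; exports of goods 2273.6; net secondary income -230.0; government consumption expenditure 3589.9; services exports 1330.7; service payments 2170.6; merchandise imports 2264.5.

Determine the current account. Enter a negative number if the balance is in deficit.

Goods balance = 2273.6 - 2264.5 = 9.1
Services balance = 1330.7 - 2170.6 = -839.9
Trade balance (goods + services) = 9.1 + (-839.9) = -830.8
Net primary income = 737.8 - 921.7 = -183.9
Net secondary income = -230.0
Current account = -830.8 + (-183.9) + (-230.0) = -1244.7

-1244.7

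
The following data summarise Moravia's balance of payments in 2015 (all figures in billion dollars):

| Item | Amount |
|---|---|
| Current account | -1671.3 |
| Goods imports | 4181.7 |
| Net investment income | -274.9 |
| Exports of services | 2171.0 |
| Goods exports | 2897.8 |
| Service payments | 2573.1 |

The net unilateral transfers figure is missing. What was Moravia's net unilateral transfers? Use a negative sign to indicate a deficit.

289.6

Current account = goods balance + services balance + net primary income + net secondary income
Sum of the known components = -1960.9
Net unilateral transfers = CA - (known components) = -1671.3 - (-1960.9) = 289.6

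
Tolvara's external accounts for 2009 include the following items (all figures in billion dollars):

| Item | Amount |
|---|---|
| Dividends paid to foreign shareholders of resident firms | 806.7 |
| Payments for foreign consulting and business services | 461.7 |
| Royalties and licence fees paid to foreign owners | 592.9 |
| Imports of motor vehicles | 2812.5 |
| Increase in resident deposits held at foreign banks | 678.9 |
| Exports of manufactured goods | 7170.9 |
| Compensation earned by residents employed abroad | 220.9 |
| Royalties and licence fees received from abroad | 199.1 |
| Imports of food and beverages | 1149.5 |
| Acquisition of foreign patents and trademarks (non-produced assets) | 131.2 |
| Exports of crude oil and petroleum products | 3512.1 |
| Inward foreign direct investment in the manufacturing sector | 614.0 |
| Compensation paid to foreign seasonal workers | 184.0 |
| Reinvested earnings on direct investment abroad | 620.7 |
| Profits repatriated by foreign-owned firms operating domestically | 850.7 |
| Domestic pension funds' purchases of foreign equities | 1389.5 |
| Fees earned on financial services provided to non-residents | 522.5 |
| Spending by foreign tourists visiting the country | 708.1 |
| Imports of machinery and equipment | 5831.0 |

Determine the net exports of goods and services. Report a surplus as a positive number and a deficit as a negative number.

Goods: -5831.0 + 3512.1 - 2812.5 - 1149.5 + 7170.9 = 890.0
Services: -592.9 + 199.1 + 522.5 + 708.1 - 461.7 = 375.1
Trade balance = 890.0 + 375.1 = 1265.1
(Excluded from the trade balance — primary income: dividends paid to foreign shareholders of resident firms 806.7, compensation earned by residents employed abroad 220.9, compensation paid to foreign seasonal workers 184.0, reinvested earnings on direct investment abroad 620.7, profits repatriated by foreign-owned firms operating domestically 850.7; financial account: increase in resident deposits held at foreign banks 678.9, inward foreign direct investment in the manufacturing sector 614.0, domestic pension funds' purchases of foreign equities 1389.5; capital account: acquisition of foreign patents and trademarks (non-produced assets) 131.2.)

1265.1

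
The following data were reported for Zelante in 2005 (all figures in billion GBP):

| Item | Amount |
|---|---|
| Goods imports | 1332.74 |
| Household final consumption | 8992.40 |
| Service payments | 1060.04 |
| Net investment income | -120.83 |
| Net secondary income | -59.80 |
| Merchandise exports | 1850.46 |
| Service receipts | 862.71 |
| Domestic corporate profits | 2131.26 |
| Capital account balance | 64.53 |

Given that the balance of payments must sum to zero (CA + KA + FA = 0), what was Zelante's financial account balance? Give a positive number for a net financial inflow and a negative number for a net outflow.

Goods balance = 1850.46 - 1332.74 = 517.72
Services balance = 862.71 - 1060.04 = -197.33
Trade balance (goods + services) = 517.72 + (-197.33) = 320.39
Net primary income = -120.83
Net secondary income = -59.80
Current account = 320.39 + (-120.83) + (-59.80) = 139.76
Financial account = -(139.76 + 64.53) = -204.29

-204.29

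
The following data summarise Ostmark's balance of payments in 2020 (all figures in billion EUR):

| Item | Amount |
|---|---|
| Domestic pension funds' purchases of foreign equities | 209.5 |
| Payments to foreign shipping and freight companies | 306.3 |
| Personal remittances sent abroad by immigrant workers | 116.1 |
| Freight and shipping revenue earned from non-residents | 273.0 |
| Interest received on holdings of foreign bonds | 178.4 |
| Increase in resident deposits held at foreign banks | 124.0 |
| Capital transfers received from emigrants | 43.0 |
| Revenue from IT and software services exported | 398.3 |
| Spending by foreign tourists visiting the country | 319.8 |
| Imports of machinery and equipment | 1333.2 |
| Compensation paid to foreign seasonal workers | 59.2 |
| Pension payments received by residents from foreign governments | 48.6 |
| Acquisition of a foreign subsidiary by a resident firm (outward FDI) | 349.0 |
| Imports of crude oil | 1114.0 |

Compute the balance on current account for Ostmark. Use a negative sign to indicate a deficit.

-1710.7

Goods: -1333.2 - 1114.0 = -2447.2
Services: -306.3 + 273.0 + 398.3 + 319.8 = 684.8
Primary income: -59.2 + 178.4 = 119.2
Secondary income: 48.6 - 116.1 = -67.5
Current account = (-2447.2) + 684.8 + 119.2 + (-67.5) = -1710.7
(Excluded from the current account — financial account: domestic pension funds' purchases of foreign equities 209.5, increase in resident deposits held at foreign banks 124.0, acquisition of a foreign subsidiary by a resident firm (outward FDI) 349.0; capital account: capital transfers received from emigrants 43.0.)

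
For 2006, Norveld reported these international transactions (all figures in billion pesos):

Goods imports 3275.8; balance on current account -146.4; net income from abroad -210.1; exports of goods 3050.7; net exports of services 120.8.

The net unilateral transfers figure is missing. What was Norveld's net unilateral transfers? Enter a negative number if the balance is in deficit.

168.0

Current account = goods balance + services balance + net primary income + net secondary income
Sum of the known components = -314.4
Net unilateral transfers = CA - (known components) = -146.4 - (-314.4) = 168.0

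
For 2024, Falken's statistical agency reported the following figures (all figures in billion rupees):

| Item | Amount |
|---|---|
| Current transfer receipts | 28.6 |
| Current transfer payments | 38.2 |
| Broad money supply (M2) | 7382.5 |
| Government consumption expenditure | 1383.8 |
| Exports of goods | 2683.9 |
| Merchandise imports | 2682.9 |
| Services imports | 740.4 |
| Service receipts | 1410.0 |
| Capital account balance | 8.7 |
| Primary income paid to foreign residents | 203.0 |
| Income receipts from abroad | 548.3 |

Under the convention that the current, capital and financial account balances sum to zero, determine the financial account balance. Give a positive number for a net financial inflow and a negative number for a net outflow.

Goods balance = 2683.9 - 2682.9 = 1.0
Services balance = 1410.0 - 740.4 = 669.6
Trade balance (goods + services) = 1.0 + 669.6 = 670.6
Net primary income = 548.3 - 203.0 = 345.3
Net secondary income = 28.6 - 38.2 = -9.6
Current account = 670.6 + 345.3 + (-9.6) = 1006.3
Financial account = -(1006.3 + 8.7) = -1015.0

-1015.0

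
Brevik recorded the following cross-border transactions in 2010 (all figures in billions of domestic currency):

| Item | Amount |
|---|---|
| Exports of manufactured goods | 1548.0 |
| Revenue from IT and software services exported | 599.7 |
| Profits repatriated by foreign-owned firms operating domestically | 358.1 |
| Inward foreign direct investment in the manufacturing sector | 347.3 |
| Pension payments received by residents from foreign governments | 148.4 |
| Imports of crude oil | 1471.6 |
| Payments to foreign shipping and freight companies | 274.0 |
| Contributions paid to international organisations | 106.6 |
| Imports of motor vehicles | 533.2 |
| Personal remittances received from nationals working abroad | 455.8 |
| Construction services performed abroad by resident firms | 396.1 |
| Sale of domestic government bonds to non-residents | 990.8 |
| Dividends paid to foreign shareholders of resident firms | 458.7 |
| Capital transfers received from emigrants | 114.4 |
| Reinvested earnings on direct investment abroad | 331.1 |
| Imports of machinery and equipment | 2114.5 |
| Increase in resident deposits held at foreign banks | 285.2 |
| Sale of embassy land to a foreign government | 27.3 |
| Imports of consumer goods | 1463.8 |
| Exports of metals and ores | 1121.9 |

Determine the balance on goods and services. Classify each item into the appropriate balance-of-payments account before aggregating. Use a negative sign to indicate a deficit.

-2191.4

Goods: 1548.0 + 1121.9 - 533.2 - 1463.8 - 1471.6 - 2114.5 = -2913.2
Services: -274.0 + 396.1 + 599.7 = 721.8
Trade balance = -2913.2 + 721.8 = -2191.4
(Excluded from the trade balance — primary income: profits repatriated by foreign-owned firms operating domestically 358.1, dividends paid to foreign shareholders of resident firms 458.7, reinvested earnings on direct investment abroad 331.1; financial account: inward foreign direct investment in the manufacturing sector 347.3, sale of domestic government bonds to non-residents 990.8, increase in resident deposits held at foreign banks 285.2; secondary income: pension payments received by residents from foreign governments 148.4, contributions paid to international organisations 106.6, personal remittances received from nationals working abroad 455.8; capital account: capital transfers received from emigrants 114.4, sale of embassy land to a foreign government 27.3.)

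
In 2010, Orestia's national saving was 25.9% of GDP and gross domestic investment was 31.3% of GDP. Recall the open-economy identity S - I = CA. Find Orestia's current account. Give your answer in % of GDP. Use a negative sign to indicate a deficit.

-5.4

CA = S - I = 25.9 - 31.3 = -5.4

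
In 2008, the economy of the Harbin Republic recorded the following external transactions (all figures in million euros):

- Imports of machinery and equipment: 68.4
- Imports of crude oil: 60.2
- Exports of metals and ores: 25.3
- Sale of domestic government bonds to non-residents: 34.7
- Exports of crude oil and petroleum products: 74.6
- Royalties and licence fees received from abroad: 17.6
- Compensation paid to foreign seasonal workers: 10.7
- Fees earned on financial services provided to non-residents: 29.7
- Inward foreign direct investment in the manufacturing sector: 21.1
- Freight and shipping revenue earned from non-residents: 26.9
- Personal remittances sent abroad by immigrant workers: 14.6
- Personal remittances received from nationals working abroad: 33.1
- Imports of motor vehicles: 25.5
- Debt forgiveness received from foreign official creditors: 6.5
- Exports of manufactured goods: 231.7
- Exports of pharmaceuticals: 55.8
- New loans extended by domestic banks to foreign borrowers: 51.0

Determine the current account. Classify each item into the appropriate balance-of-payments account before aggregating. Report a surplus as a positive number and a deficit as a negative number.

315.3

Goods: -68.4 + 231.7 + 55.8 - 25.5 + 74.6 - 60.2 + 25.3 = 233.3
Services: 29.7 + 17.6 + 26.9 = 74.2
Primary income: -10.7
Secondary income: -14.6 + 33.1 = 18.5
Current account = 233.3 + 74.2 + (-10.7) + 18.5 = 315.3
(Excluded from the current account — financial account: sale of domestic government bonds to non-residents 34.7, inward foreign direct investment in the manufacturing sector 21.1, new loans extended by domestic banks to foreign borrowers 51.0; capital account: debt forgiveness received from foreign official creditors 6.5.)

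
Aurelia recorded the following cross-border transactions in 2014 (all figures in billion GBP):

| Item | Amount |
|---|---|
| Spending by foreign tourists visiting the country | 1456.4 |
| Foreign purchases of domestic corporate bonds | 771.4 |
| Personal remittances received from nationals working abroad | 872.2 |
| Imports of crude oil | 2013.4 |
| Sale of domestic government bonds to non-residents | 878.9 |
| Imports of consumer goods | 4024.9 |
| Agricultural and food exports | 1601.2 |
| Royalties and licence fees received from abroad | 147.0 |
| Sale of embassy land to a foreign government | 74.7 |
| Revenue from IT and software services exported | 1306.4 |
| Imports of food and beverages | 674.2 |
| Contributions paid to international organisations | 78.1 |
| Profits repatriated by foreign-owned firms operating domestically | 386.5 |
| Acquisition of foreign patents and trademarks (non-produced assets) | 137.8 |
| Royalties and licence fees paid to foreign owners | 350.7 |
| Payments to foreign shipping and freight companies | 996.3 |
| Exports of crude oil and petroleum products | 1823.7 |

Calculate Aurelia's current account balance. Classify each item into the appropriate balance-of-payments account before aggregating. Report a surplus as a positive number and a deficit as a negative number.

Goods: -2013.4 + 1823.7 - 4024.9 + 1601.2 - 674.2 = -3287.6
Services: 1306.4 - 350.7 - 996.3 + 1456.4 + 147.0 = 1562.8
Primary income: -386.5
Secondary income: 872.2 - 78.1 = 794.1
Current account = (-3287.6) + 1562.8 + (-386.5) + 794.1 = -1317.2
(Excluded from the current account — financial account: foreign purchases of domestic corporate bonds 771.4, sale of domestic government bonds to non-residents 878.9; capital account: sale of embassy land to a foreign government 74.7, acquisition of foreign patents and trademarks (non-produced assets) 137.8.)

-1317.2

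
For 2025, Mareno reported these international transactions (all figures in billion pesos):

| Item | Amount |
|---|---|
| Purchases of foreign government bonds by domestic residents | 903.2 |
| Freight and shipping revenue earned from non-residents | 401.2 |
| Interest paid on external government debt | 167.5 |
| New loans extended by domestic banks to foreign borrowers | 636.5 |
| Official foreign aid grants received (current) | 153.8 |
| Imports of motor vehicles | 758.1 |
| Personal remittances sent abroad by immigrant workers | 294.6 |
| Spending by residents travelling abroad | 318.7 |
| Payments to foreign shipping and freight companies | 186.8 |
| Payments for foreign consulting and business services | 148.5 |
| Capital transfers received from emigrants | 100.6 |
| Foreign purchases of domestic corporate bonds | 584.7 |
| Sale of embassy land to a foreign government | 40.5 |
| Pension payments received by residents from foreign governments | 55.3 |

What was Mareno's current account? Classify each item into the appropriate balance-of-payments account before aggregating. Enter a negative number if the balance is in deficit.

-1263.9

Goods: -758.1
Services: -318.7 + 401.2 - 186.8 - 148.5 = -252.8
Primary income: -167.5
Secondary income: 55.3 - 294.6 + 153.8 = -85.5
Current account = (-758.1) + (-252.8) + (-167.5) + (-85.5) = -1263.9
(Excluded from the current account — financial account: purchases of foreign government bonds by domestic residents 903.2, new loans extended by domestic banks to foreign borrowers 636.5, foreign purchases of domestic corporate bonds 584.7; capital account: capital transfers received from emigrants 100.6, sale of embassy land to a foreign government 40.5.)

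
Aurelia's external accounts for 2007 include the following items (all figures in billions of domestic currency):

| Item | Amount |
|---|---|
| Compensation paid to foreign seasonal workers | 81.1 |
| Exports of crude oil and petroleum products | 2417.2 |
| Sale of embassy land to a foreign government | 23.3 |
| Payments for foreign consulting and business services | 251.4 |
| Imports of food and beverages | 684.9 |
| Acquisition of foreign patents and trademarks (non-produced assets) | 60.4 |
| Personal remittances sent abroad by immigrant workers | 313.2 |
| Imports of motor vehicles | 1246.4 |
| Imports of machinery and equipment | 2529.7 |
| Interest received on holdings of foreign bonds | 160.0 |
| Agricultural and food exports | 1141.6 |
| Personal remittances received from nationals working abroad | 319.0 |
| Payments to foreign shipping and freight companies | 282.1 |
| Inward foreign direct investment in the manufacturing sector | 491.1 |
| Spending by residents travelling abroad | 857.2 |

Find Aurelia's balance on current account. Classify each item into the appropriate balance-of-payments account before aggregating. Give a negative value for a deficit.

-2208.2

Goods: -2529.7 - 684.9 + 1141.6 + 2417.2 - 1246.4 = -902.2
Services: -251.4 - 282.1 - 857.2 = -1390.7
Primary income: 160.0 - 81.1 = 78.9
Secondary income: 319.0 - 313.2 = 5.8
Current account = (-902.2) + (-1390.7) + 78.9 + 5.8 = -2208.2
(Excluded from the current account — capital account: sale of embassy land to a foreign government 23.3, acquisition of foreign patents and trademarks (non-produced assets) 60.4; financial account: inward foreign direct investment in the manufacturing sector 491.1.)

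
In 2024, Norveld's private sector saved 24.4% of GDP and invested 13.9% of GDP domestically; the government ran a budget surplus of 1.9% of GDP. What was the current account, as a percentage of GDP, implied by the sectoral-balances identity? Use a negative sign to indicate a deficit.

By the sectoral-balances identity, CA = (S_private - I) + (T - G).
Private balance = 24.4 - 13.9 = 10.5
Government balance (T - G) = 1.9
CA = 10.5 + 1.9 = 12.4

12.4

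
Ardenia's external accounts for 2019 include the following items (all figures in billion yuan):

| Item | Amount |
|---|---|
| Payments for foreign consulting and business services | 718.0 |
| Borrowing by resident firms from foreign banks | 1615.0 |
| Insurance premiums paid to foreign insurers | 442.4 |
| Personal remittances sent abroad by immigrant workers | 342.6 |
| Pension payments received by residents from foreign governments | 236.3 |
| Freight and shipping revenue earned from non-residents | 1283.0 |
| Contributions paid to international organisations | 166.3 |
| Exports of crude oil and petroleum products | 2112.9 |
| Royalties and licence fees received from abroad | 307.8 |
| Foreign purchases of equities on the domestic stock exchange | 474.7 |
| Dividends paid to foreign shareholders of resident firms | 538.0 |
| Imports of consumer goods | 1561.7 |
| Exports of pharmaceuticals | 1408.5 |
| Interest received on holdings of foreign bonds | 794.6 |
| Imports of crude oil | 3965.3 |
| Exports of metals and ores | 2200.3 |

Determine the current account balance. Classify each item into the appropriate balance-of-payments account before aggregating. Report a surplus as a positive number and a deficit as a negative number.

Goods: -3965.3 + 2112.9 + 2200.3 + 1408.5 - 1561.7 = 194.7
Services: 1283.0 + 307.8 - 718.0 - 442.4 = 430.4
Primary income: -538.0 + 794.6 = 256.6
Secondary income: -166.3 + 236.3 - 342.6 = -272.6
Current account = 194.7 + 430.4 + 256.6 + (-272.6) = 609.1
(Excluded from the current account — financial account: borrowing by resident firms from foreign banks 1615.0, foreign purchases of equities on the domestic stock exchange 474.7.)

609.1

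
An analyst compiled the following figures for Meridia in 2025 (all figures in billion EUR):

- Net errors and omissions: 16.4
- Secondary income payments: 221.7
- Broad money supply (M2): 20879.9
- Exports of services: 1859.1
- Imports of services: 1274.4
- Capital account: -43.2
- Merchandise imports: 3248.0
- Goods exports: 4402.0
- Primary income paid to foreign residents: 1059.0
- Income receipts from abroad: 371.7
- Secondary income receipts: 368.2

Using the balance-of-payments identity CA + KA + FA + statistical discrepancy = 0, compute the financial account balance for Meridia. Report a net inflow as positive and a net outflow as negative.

-1171.1

Goods balance = 4402.0 - 3248.0 = 1154.0
Services balance = 1859.1 - 1274.4 = 584.7
Trade balance (goods + services) = 1154.0 + 584.7 = 1738.7
Net primary income = 371.7 - 1059.0 = -687.3
Net secondary income = 368.2 - 221.7 = 146.5
Current account = 1738.7 + (-687.3) + 146.5 = 1197.9
Financial account = -(1197.9 + (-43.2) + 16.4) = -1171.1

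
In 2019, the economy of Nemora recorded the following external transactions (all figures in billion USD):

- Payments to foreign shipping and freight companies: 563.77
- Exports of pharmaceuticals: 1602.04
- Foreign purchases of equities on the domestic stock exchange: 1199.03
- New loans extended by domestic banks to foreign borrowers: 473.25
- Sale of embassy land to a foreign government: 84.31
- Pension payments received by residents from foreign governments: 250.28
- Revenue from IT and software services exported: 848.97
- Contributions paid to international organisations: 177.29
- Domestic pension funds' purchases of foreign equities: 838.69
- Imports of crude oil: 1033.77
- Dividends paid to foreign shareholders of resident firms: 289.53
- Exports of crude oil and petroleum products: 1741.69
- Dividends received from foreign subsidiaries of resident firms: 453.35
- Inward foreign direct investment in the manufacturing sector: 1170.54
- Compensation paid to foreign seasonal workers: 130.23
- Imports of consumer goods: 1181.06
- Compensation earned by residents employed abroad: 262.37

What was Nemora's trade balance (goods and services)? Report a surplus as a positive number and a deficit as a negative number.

Goods: -1181.06 - 1033.77 + 1602.04 + 1741.69 = 1128.90
Services: 848.97 - 563.77 = 285.20
Trade balance = 1128.90 + 285.20 = 1414.10
(Excluded from the trade balance — financial account: foreign purchases of equities on the domestic stock exchange 1199.03, new loans extended by domestic banks to foreign borrowers 473.25, domestic pension funds' purchases of foreign equities 838.69, inward foreign direct investment in the manufacturing sector 1170.54; capital account: sale of embassy land to a foreign government 84.31; secondary income: pension payments received by residents from foreign governments 250.28, contributions paid to international organisations 177.29; primary income: dividends paid to foreign shareholders of resident firms 289.53, dividends received from foreign subsidiaries of resident firms 453.35, compensation paid to foreign seasonal workers 130.23, compensation earned by residents employed abroad 262.37.)

1414.10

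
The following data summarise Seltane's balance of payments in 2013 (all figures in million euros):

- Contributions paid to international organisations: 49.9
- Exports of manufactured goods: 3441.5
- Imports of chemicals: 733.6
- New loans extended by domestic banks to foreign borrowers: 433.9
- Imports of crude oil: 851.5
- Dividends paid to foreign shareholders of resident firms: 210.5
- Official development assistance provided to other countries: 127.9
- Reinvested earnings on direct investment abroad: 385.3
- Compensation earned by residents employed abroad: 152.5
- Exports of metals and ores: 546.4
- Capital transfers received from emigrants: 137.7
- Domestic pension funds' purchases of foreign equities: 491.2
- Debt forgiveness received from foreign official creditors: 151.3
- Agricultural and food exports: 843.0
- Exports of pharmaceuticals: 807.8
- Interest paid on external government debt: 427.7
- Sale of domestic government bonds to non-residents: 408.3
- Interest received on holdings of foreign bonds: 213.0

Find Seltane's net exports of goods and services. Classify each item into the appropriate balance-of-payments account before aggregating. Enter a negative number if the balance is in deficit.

Goods: 546.4 - 733.6 + 807.8 + 843.0 + 3441.5 - 851.5 = 4053.6
Trade balance = 4053.6 + 0.0 = 4053.6
(Excluded from the trade balance — secondary income: contributions paid to international organisations 49.9, official development assistance provided to other countries 127.9; financial account: new loans extended by domestic banks to foreign borrowers 433.9, domestic pension funds' purchases of foreign equities 491.2, sale of domestic government bonds to non-residents 408.3; primary income: dividends paid to foreign shareholders of resident firms 210.5, reinvested earnings on direct investment abroad 385.3, compensation earned by residents employed abroad 152.5, interest paid on external government debt 427.7, interest received on holdings of foreign bonds 213.0; capital account: capital transfers received from emigrants 137.7, debt forgiveness received from foreign official creditors 151.3.)

4053.6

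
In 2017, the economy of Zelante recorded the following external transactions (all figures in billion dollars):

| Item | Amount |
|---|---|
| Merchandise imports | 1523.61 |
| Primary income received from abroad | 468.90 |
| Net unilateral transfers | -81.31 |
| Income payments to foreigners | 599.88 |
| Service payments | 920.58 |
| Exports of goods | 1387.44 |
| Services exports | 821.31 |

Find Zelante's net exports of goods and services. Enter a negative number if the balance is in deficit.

Goods balance = 1387.44 - 1523.61 = -136.17
Services balance = 821.31 - 920.58 = -99.27
Trade balance (goods + services) = -136.17 + (-99.27) = -235.44

-235.44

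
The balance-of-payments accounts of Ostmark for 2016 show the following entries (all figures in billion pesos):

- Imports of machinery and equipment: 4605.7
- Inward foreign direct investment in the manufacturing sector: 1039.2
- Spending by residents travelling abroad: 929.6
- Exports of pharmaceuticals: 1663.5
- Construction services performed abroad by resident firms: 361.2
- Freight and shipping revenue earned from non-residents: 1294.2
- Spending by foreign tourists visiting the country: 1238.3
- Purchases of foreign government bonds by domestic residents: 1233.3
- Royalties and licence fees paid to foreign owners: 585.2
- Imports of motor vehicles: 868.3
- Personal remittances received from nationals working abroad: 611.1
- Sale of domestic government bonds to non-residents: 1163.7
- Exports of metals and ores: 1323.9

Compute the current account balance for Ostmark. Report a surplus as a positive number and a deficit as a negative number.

-496.6

Goods: 1663.5 + 1323.9 - 868.3 - 4605.7 = -2486.6
Services: -929.6 + 1238.3 + 361.2 + 1294.2 - 585.2 = 1378.9
Secondary income: 611.1
Current account = (-2486.6) + 1378.9 + 611.1 = -496.6
(Excluded from the current account — financial account: inward foreign direct investment in the manufacturing sector 1039.2, purchases of foreign government bonds by domestic residents 1233.3, sale of domestic government bonds to non-residents 1163.7.)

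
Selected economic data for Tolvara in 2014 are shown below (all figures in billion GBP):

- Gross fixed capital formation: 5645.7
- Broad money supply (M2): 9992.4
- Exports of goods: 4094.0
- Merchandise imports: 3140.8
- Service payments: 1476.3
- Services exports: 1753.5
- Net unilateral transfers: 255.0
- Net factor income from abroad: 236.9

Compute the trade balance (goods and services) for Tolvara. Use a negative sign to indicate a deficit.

1230.4

Goods balance = 4094.0 - 3140.8 = 953.2
Services balance = 1753.5 - 1476.3 = 277.2
Trade balance (goods + services) = 953.2 + 277.2 = 1230.4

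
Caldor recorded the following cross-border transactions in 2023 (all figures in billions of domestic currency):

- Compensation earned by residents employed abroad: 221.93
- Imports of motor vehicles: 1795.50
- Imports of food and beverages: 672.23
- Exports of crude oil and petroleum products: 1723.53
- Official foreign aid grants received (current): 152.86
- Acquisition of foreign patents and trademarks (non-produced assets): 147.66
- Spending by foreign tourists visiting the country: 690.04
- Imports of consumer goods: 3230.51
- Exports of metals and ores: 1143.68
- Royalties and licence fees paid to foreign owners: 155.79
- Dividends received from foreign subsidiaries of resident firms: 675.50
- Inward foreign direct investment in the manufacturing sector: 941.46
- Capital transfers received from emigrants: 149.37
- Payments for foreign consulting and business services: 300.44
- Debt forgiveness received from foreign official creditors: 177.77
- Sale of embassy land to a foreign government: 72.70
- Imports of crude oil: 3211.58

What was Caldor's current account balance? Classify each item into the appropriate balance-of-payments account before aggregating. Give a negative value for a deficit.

Goods: -1795.50 - 3230.51 - 672.23 + 1723.53 + 1143.68 - 3211.58 = -6042.61
Services: -155.79 + 690.04 - 300.44 = 233.81
Primary income: 675.50 + 221.93 = 897.43
Secondary income: 152.86
Current account = (-6042.61) + 233.81 + 897.43 + 152.86 = -4758.51
(Excluded from the current account — capital account: acquisition of foreign patents and trademarks (non-produced assets) 147.66, capital transfers received from emigrants 149.37, debt forgiveness received from foreign official creditors 177.77, sale of embassy land to a foreign government 72.70; financial account: inward foreign direct investment in the manufacturing sector 941.46.)

-4758.51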